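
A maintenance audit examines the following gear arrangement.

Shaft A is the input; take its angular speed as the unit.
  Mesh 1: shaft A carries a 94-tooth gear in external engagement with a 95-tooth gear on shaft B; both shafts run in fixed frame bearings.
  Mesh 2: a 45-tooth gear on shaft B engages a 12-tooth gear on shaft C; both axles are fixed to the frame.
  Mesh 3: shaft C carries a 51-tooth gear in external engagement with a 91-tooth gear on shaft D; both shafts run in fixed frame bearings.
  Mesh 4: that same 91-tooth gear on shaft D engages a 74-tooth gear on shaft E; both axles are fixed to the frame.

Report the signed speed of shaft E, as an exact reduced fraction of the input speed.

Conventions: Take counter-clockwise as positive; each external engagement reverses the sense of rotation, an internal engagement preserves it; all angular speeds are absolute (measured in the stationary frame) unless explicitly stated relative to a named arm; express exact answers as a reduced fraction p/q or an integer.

7191/2812

4-mesh fixed-axis compound train (all bearings frame-fixed)
mesh 1 [94T→95T]: |ω|/ω_in = 1×94/95 = 94/95, sense flips to −
mesh 2 [45T→12T]: |ω|/ω_in = (94/95)×45/12 = 141/38, sense flips to +
mesh 3 [51T→91T]: |ω|/ω_in = (141/38)×51/91 = 7191/3458, sense flips to −
mesh 4 [91T→74T]: |ω|/ω_in = (7191/3458)×91/74 = 7191/2812, sense flips to +
signed output speed (× input speed) = 7191/2812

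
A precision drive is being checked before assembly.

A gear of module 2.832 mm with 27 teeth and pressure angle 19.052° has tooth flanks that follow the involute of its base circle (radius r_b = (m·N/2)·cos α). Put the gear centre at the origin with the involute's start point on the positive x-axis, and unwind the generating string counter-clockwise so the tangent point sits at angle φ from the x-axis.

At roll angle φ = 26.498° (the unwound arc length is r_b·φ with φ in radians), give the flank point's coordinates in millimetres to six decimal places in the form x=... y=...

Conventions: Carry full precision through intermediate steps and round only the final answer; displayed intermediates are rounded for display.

recognized (one wheel, involute flank): single-mesh tooth geometry, m = 2.832, N = 27
pitch radius r_p = m·N/2 = 2.832·27/2 = 38.232000
base radius r_b = r_p·cos α = 38.232000·cos 19.052° = 36.137755
roll angle φ = 26.498° = 0.46247735 rad
x = r_b·(cos φ + φ·sin φ) = 39.798215
y = r_b·(sin φ − φ·cos φ) = 1.166256

x=39.798215 y=1.166256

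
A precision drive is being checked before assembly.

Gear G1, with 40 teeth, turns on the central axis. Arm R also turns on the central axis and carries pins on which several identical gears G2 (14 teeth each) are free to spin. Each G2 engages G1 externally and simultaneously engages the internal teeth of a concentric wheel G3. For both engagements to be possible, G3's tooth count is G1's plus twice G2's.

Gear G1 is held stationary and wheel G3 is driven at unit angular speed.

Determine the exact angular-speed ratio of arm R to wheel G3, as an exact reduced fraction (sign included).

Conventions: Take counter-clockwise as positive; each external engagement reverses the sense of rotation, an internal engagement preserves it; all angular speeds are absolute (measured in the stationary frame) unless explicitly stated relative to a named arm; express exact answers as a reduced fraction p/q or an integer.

class = planetary set [G3 = 40+2·14 = 68; Willis about the carrier]
ring teeth: 40 + 2·14 = 68
40(ω_sun−ω_arm) = −68(ω_ring−ω_arm),  ω_sun = 0, ω_ring = 1
40(0−ω_arm) = −68(1−ω_arm)  ⇒  108·ω_arm = 68  ⇒  ω_arm = 17/27
ω_out/ω_in = 17/27

17/27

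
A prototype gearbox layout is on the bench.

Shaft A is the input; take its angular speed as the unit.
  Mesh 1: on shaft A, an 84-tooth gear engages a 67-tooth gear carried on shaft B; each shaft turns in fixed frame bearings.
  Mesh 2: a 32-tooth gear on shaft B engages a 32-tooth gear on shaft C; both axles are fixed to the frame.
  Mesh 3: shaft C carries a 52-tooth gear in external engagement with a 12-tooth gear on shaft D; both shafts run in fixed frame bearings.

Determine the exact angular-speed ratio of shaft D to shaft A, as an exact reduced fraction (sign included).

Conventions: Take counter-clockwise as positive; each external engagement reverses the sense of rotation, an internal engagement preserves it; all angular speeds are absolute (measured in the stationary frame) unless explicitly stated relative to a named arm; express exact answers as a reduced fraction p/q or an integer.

-364/67

class = fixed-axis compound train [3 meshes; 3 ratios multiply, 3 sense flips]
mesh 1 [84T→67T]: running ratio 84/67, sense −
mesh 2 [32T→32T]: running ratio 84/67, sense +
mesh 3 [52T→12T]: running ratio 364/67, sense −
ω_out/ω_in = -364/67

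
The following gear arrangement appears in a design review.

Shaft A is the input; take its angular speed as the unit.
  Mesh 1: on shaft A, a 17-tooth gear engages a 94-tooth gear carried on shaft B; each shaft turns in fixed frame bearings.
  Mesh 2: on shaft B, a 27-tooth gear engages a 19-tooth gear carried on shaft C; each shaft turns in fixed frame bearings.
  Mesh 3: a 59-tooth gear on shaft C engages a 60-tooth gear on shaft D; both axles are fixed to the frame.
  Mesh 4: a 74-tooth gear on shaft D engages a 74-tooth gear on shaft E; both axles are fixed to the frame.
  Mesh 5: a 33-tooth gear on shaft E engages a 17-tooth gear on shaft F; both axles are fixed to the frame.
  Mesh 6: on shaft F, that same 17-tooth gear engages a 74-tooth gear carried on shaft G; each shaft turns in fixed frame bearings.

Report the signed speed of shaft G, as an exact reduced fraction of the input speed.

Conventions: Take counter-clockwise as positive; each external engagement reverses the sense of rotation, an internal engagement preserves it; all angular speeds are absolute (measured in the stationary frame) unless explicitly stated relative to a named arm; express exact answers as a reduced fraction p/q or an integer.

297891/2643280

6-mesh fixed-axis compound train (all bearings frame-fixed)
mesh 1 [17T→94T]: |ω|/ω_in = 1×17/94 = 17/94, sense flips to −
mesh 2 [27T→19T]: |ω|/ω_in = (17/94)×27/19 = 459/1786, sense flips to +
mesh 3 [59T→60T]: |ω|/ω_in = (459/1786)×59/60 = 9027/35720, sense flips to −
mesh 4 [74T→74T]: |ω|/ω_in = (9027/35720)×74/74 = 9027/35720, sense flips to +
mesh 5 [33T→17T]: |ω|/ω_in = (9027/35720)×33/17 = 17523/35720, sense flips to −
mesh 6 [17T→74T]: |ω|/ω_in = (17523/35720)×17/74 = 297891/2643280, sense flips to +
signed output speed (× input speed) = 297891/2643280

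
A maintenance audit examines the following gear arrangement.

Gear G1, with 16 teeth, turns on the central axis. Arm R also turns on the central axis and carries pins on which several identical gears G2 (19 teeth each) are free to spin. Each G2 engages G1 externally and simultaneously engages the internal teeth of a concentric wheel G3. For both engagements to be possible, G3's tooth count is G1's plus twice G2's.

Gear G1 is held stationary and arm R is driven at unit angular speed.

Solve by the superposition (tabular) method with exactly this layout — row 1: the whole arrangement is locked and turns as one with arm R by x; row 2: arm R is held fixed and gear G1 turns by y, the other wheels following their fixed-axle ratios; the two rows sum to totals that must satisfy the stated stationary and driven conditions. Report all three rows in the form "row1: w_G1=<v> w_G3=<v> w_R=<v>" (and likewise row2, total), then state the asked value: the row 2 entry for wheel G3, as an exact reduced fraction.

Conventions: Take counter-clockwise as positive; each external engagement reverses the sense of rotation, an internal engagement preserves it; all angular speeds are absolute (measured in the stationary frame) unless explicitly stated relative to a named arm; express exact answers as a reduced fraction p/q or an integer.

row1: w_G1=1 w_G3=1 w_R=1
row2: w_G1=-1 w_G3=8/27 w_R=0
total: w_G1=0 w_G3=35/27 w_R=1
asked value: 8/27

class = planetary set [G3 = 16+2·19 = 54; Willis about the carrier]
row 1 (train locked, turned with arm): all members turn x
row 2: sun turns y, ring = −(16/54)·y, arm 0
boundary: total ω_sun = x + y = 0 and total ω_arm = x = 1  ⇒  y = -1, x = 1
row 2 ring = −(16/54)·(-1) = 8/27
totals (row 1 + row 2): sun 1 + (-1) = 0, ring 1 + 8/27 = 35/27, arm 1 + 0 = 1
asked cell (row2, ring) = 8/27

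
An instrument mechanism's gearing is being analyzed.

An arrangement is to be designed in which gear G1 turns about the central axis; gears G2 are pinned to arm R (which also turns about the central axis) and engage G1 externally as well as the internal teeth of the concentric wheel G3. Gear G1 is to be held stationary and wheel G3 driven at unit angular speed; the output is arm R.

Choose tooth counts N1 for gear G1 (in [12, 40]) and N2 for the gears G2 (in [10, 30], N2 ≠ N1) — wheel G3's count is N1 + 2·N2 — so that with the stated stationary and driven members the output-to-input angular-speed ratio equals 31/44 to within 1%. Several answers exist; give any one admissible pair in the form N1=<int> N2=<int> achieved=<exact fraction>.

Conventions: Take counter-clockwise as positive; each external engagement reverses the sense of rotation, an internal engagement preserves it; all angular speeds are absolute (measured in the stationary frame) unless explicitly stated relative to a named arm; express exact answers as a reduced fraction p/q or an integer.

planetary set to be sized for 31/44 (Willis relation)
Willis with ω_sun = 0: ω_arm/ω_ring = N3/(N1+N3); set equal to 31/44  ⇒  N3/N1 = (31/44)/(1 − 31/44) = 31/13
N3 = N1 + 2·N2  ⇒  N2/N1 = (N3/N1 − 1)/2 = (31/13 − 1)/2 = 9/13
smallest multiple with N1 ≥ 12 and N2 ≥ 10: k = 2  ⇒  N1 = 2·13 = 26, N2 = 2·9 = 18 (N1 ≤ 40, N2 ≤ 30, N2 ≠ N1 ✓), N3 = 26 + 2·18 = 62
check: N3/(N1+N3) with N1 = 26, N3 = 62 gives 31/44; |achieved − target| = 0 ≤ 31/4400 ✓

N1=26 N2=18 achieved=31/44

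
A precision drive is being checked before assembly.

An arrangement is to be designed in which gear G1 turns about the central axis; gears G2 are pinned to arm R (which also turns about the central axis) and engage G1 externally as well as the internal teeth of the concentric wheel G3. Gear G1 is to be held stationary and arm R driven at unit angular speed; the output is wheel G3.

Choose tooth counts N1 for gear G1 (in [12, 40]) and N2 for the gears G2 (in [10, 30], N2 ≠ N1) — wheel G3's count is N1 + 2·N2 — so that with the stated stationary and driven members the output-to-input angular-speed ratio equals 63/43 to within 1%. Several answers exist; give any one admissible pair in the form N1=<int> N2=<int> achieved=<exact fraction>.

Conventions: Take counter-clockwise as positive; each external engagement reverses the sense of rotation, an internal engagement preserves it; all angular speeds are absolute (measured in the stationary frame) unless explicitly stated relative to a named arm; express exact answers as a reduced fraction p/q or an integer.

N1=40 N2=23 achieved=63/43

design class (target 63/43): planetary set
Willis with ω_sun = 0: ω_ring/ω_arm = (N1+N3)/N3; set equal to 63/43  ⇒  N3/N1 = 1/(63/43 − 1) = 43/20
N3 = N1 + 2·N2  ⇒  N2/N1 = (N3/N1 − 1)/2 = (43/20 − 1)/2 = 23/40
smallest multiple with N1 ≥ 12 and N2 ≥ 10: k = 1  ⇒  N1 = 1·40 = 40, N2 = 1·23 = 23 (N1 ≤ 40, N2 ≤ 30, N2 ≠ N1 ✓), N3 = 40 + 2·23 = 86
check: (N1+N3)/N3 with N1 = 40, N3 = 86 gives 63/43; |achieved − target| = 0 ≤ 63/4300 ✓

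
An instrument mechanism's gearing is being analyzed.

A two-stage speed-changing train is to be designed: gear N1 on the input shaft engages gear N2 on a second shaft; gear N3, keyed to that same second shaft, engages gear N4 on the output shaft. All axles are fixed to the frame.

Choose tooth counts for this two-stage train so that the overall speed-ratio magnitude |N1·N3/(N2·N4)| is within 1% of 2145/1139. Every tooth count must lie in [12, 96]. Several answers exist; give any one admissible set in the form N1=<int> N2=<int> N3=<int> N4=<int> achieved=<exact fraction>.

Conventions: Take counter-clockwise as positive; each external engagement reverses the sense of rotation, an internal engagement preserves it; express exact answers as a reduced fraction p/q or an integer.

topology: fixed-axis compound train — 2 stages, target 2145/1139
target = 2145/1139 in lowest terms: an exact hit needs N1·N3 = k·2145 and N2·N4 = k·1139 for one integer k, every count in [12, 96]; additionally prefer no 1:1 stage (N1 ≠ N2, N3 ≠ N4)
k = 1: N1·N3 = 2145 = 33·65, N2·N4 = 1139 = 17·67
achieved = 33·65/(17·67) = 2145/1139; |achieved − target| = 0 ≤ 429/22780 ✓

N1=33 N2=17 N3=65 N4=67 achieved=2145/1139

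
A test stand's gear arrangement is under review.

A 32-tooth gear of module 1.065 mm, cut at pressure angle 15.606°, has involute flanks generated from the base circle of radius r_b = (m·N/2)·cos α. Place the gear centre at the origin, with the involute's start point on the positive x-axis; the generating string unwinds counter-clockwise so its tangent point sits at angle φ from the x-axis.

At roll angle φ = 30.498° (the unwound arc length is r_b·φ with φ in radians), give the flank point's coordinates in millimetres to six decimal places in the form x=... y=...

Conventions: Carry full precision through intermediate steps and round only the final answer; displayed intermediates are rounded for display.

topology: single-mesh involute geometry — m = 1.065, N = 32
pitch radius r_p = m·N/2 = 1.065·32/2 = 17.040000
base radius r_b = r_p·cos α = 17.040000·cos 15.606° = 16.411810
roll angle φ = 30.498° = 0.53229052 rad
x = r_b·(cos φ + φ·sin φ) = 18.574702
y = r_b·(sin φ − φ·cos φ) = 0.801911

x=18.574702 y=0.801911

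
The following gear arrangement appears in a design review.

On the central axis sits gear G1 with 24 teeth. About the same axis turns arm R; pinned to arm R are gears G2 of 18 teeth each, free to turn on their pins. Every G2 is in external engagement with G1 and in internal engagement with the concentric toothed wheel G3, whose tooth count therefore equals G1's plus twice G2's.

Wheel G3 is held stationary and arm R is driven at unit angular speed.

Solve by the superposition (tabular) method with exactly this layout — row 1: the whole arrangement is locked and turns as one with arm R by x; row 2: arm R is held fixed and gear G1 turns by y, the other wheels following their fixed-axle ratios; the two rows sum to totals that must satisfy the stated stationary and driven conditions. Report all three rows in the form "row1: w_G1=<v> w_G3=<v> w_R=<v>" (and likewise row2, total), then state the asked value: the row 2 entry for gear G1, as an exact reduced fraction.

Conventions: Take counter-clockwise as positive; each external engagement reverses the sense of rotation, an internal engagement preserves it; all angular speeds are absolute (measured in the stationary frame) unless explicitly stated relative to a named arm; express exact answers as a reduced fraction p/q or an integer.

row1: w_G1=1 w_G3=1 w_R=1
row2: w_G1=5/2 w_G3=-1 w_R=0
total: w_G1=7/2 w_G3=0 w_R=1
asked value: 5/2

topology: planetary set — G1 24T / G2 18T / G3 60T, arm = carrier (Willis)
row 1: whole set turns with the arm by x
superposition row 2 [arm held]: sun y, ring −(24/60)·y, arm 0
boundary: total ω_ring = x − (24/60)·y = 0 and total ω_arm = x = 1  ⇒  y = 5/2, x = 1
row 2 ring = −(24/60)·5/2 = -1
totals (row 1 + row 2): sun 1 + 5/2 = 7/2, ring 1 + (-1) = 0, arm 1 + 0 = 1
asked cell (row2, sun) = 5/2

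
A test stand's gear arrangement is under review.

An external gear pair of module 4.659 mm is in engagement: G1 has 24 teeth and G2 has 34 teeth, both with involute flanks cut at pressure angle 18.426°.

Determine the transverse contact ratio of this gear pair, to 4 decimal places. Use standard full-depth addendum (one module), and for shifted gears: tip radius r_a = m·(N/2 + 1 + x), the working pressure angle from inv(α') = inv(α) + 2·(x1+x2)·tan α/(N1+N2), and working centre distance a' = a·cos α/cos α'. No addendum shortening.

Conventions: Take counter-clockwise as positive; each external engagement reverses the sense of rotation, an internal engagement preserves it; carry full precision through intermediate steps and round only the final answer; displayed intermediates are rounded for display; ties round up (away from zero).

class = single-mesh tooth geometry [involute pair 24T × 34T, m = 4.659]
base radii: r_b1 = 53.041747, r_b2 = 75.142474
tip radii: r_a1 = 60.567000, r_a2 = 83.862000
no profile shift: α' = α, a' = a
action lengths: √(r_a1²−r_b1²) = 29.239265, √(r_a2²−r_b2²) = 37.234978
base pitch p_b = π·m·cos α = 13.886297
CR = (29.239265 + 37.234978 − 135.111000·sin 18.42600°)/13.886297 = 1.711645
contact ratio ≈ 1.7116

1.7116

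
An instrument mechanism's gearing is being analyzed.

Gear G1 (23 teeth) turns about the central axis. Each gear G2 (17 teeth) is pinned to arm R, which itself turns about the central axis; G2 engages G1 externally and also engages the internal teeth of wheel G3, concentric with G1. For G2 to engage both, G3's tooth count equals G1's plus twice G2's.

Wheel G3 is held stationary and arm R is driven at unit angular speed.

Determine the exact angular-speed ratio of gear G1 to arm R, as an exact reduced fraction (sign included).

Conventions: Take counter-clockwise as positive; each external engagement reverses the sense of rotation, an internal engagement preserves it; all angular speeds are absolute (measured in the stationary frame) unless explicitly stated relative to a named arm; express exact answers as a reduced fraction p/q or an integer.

class = planetary set [G3 = 23+2·17 = 57; Willis about the carrier]
ring teeth: 23 + 2·17 = 57
23(ω_sun−ω_arm) = −57(ω_ring−ω_arm),  ω_ring = 0, ω_arm = 1
ω_sun = 1 − (57/23)(0−1) = 80/23
ω_out/ω_in = 80/23

80/23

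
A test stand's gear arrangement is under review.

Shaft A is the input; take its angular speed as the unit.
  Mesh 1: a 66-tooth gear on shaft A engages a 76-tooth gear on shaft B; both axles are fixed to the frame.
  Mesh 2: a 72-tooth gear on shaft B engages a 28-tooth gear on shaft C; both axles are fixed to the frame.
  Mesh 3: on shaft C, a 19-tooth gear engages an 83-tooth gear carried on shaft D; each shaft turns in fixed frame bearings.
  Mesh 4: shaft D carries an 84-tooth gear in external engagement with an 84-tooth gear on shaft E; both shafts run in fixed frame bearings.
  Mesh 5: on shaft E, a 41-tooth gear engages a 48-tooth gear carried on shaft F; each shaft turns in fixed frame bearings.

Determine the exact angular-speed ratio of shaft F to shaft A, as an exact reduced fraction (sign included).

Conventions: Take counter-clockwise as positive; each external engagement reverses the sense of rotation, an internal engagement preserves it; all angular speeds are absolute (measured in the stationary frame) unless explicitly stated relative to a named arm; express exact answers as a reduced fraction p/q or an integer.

-4059/9296

class = fixed-axis compound train [5 meshes; 5 ratios multiply, 5 sense flips]
mesh 1 [66T→76T]: running ratio 33/38, sense −
mesh 2 [72T→28T]: running ratio 297/133, sense +
mesh 3 [19T→83T]: running ratio 297/581, sense −
mesh 4 [84T→84T]: running ratio 297/581, sense +
mesh 5 [41T→48T]: running ratio 4059/9296, sense −
ω_out/ω_in = -4059/9296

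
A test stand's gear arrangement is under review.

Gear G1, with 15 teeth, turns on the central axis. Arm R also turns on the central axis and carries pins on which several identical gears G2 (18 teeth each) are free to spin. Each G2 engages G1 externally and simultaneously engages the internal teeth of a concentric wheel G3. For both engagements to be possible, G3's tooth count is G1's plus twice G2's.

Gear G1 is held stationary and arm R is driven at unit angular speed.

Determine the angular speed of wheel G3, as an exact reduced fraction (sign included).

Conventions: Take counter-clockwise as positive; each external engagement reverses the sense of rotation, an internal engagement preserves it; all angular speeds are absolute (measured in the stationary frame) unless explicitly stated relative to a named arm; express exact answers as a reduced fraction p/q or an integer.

22/17

recognized (axles ride arm R): planetary set, 15/18/51 teeth
ring teeth: 15 + 2·18 = 51
15(ω_sun−ω_arm) = −51(ω_ring−ω_arm),  ω_sun = 0, ω_arm = 1
ω_ring = 1 − (15/51)(0−1) = 22/17
exact speed ratio = 22/17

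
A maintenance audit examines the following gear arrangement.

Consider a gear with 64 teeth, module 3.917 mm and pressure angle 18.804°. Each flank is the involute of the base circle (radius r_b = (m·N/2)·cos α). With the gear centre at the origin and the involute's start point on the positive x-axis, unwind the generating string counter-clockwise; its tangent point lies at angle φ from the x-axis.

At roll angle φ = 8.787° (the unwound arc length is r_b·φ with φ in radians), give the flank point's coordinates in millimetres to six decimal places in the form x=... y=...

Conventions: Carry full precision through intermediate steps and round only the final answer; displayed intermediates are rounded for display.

single-mesh involute tooth geometry (64T wheel at module 3.917)
pitch radius r_p = m·N/2 = 3.917·64/2 = 125.344000
base radius r_b = r_p·cos α = 125.344000·cos 18.804° = 118.653985
roll angle φ = 8.787° = 0.15336208 rad
x = r_b·(cos φ + φ·sin φ) = 120.041157
y = r_b·(sin φ − φ·cos φ) = 0.142329

x=120.041157 y=0.142329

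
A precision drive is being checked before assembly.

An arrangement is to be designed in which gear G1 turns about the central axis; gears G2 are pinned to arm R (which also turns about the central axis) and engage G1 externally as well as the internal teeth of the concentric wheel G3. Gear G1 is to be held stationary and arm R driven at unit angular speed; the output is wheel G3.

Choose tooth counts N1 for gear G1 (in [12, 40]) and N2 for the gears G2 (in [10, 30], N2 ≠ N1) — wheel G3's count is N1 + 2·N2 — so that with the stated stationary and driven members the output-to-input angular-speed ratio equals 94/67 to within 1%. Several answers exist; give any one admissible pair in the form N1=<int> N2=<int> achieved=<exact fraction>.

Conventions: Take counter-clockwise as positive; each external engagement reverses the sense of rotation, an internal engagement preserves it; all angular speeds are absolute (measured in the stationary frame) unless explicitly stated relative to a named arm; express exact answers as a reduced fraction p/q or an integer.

N1=27 N2=20 achieved=94/67

topology: planetary set — design target 94/67, arm = carrier (Willis)
Willis with ω_sun = 0: ω_ring/ω_arm = (N1+N3)/N3; set equal to 94/67  ⇒  N3/N1 = 1/(94/67 − 1) = 67/27
N3 = N1 + 2·N2  ⇒  N2/N1 = (N3/N1 − 1)/2 = (67/27 − 1)/2 = 20/27
smallest multiple with N1 ≥ 12 and N2 ≥ 10: k = 1  ⇒  N1 = 1·27 = 27, N2 = 1·20 = 20 (N1 ≤ 40, N2 ≤ 30, N2 ≠ N1 ✓), N3 = 27 + 2·20 = 67
check: (N1+N3)/N3 with N1 = 27, N3 = 67 gives 94/67; |achieved − target| = 0 ≤ 47/3350 ✓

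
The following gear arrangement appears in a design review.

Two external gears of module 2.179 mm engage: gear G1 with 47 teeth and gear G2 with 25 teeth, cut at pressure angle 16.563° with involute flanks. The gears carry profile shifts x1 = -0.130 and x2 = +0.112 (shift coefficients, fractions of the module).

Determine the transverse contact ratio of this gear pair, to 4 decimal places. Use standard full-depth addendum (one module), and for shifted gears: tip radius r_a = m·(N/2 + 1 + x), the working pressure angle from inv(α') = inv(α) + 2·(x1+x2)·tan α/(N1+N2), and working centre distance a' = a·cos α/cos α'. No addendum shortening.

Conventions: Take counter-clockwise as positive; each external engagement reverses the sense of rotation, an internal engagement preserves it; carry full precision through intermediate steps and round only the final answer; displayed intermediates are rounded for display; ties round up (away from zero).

topology: single-mesh involute geometry — m = 2.179, 47T/25T pair
base radii: r_b1 = 49.081782, r_b2 = 26.107331
tip radii: r_a1 = 53.102230, r_a2 = 29.660548
inv(α') = inv(16.563°) + 2·(-0.130+0.112)·tan α/(47+25) = 0.00818233  ⇒  α' = 16.46608°
a' = a·cos α / cos α' = 78.4440·cos 16.563°/cos 16.46608° = 78.404666
action lengths: √(r_a1²−r_b1²) = 20.268832, √(r_a2²−r_b2²) = 14.076768
base pitch p_b = π·m·cos α = 6.561488
CR = (20.268832 + 14.076768 − 78.404666·sin 16.46608°)/6.561488 = 1.847444
contact ratio ≈ 1.8474

1.8474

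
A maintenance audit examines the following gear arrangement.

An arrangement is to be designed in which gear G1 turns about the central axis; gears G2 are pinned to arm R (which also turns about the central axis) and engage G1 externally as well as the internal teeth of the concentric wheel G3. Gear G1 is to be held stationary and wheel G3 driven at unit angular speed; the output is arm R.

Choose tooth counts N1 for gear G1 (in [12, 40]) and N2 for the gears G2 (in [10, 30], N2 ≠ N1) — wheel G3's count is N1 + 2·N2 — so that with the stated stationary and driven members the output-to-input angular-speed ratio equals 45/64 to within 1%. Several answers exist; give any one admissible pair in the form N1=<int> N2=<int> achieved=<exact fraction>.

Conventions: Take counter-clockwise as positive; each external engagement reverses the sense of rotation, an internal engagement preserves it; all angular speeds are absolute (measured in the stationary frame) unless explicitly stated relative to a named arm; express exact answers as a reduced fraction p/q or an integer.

design class (target 45/64): planetary set
Willis with ω_sun = 0: ω_arm/ω_ring = N3/(N1+N3); set equal to 45/64  ⇒  N3/N1 = (45/64)/(1 − 45/64) = 45/19
N3 = N1 + 2·N2  ⇒  N2/N1 = (N3/N1 − 1)/2 = (45/19 − 1)/2 = 13/19
smallest multiple with N1 ≥ 12 and N2 ≥ 10: k = 1  ⇒  N1 = 1·19 = 19, N2 = 1·13 = 13 (N1 ≤ 40, N2 ≤ 30, N2 ≠ N1 ✓), N3 = 19 + 2·13 = 45
check: N3/(N1+N3) with N1 = 19, N3 = 45 gives 45/64; |achieved − target| = 0 ≤ 9/1280 ✓

N1=19 N2=13 achieved=45/64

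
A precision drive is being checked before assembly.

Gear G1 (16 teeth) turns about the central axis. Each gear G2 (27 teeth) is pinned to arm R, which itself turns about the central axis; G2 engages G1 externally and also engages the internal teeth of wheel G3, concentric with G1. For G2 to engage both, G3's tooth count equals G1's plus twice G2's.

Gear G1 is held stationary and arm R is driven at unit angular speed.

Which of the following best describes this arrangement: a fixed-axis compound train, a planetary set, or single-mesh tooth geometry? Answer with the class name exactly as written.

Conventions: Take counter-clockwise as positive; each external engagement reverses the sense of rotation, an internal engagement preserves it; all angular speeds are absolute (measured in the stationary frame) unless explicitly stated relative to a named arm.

class = planetary set [G3 = 16+2·27 = 70; Willis about the carrier]
classification: planetary set

planetary set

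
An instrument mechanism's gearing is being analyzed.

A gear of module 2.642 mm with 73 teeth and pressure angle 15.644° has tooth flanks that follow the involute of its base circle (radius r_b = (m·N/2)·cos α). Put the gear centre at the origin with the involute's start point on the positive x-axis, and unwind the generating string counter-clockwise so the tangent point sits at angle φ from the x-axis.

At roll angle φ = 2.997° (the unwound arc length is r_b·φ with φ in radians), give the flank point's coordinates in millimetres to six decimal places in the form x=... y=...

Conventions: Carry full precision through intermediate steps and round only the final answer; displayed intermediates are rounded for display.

x=92.987664 y=0.004429

class = single-mesh tooth geometry [base-circle involute, m = 2.642, 73T]
pitch radius r_p = m·N/2 = 2.642·73/2 = 96.433000
base radius r_b = r_p·cos α = 96.433000·cos 15.644° = 92.860713
roll angle φ = 2.997° = 0.05230752 rad
x = r_b·(cos φ + φ·sin φ) = 92.987664
y = r_b·(sin φ − φ·cos φ) = 0.004429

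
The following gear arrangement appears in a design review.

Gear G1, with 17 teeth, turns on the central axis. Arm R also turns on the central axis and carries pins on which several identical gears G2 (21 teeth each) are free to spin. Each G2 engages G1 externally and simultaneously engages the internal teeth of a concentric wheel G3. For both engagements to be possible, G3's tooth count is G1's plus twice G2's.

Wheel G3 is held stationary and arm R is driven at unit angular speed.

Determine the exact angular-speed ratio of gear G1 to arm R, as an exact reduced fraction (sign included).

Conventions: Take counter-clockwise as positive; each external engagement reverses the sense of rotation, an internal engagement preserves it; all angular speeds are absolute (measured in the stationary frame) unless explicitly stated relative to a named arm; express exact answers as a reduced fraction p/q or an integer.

class = planetary set [G3 = 17+2·21 = 59; Willis about the carrier]
ring teeth: 17 + 2·21 = 59
17(ω_sun−ω_arm) = −59(ω_ring−ω_arm),  ω_ring = 0, ω_arm = 1
ω_sun = 1 − (59/17)(0−1) = 76/17
ω_out/ω_in = 76/17

76/17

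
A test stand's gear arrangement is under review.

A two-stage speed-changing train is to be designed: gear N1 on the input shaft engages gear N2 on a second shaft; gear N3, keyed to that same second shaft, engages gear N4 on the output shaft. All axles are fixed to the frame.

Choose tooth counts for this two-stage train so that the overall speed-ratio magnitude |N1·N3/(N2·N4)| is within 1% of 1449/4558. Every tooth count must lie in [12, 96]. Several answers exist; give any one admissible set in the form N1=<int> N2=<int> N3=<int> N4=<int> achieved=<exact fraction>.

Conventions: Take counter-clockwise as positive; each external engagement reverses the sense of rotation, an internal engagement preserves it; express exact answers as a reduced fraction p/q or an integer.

N1=21 N2=53 N3=69 N4=86 achieved=1449/4558

topology: fixed-axis compound train — 2 stages, target 1449/4558
target = 1449/4558 in lowest terms: an exact hit needs N1·N3 = k·1449 and N2·N4 = k·4558 for one integer k, every count in [12, 96]; additionally prefer no 1:1 stage (N1 ≠ N2, N3 ≠ N4)
k = 1: N1·N3 = 1449 = 21·69, N2·N4 = 4558 = 53·86
achieved = 21·69/(53·86) = 1449/4558; |achieved − target| = 0 ≤ 1449/455800 ✓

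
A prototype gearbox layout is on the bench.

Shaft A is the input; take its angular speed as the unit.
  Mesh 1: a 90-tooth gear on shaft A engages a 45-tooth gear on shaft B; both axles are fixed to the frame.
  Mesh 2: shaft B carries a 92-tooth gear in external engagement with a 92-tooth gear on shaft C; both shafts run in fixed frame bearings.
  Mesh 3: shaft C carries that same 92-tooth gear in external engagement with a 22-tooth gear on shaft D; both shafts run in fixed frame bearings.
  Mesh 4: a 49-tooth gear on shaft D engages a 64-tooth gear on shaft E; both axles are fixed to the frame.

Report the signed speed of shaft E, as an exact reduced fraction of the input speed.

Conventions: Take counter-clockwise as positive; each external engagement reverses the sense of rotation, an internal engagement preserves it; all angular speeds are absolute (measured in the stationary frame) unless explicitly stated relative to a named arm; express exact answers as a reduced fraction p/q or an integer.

4-mesh fixed-axis compound train (all bearings frame-fixed)
mesh 1 [90T→45T]: |ω|/ω_in = 1×90/45 = 2, sense flips to −
mesh 2 [92T→92T]: |ω|/ω_in = 2×92/92 = 2, sense flips to +
mesh 3 [92T→22T]: |ω|/ω_in = 2×92/22 = 92/11, sense flips to −
mesh 4 [49T→64T]: |ω|/ω_in = (92/11)×49/64 = 1127/176, sense flips to +
signed output speed (× input speed) = 1127/176

1127/176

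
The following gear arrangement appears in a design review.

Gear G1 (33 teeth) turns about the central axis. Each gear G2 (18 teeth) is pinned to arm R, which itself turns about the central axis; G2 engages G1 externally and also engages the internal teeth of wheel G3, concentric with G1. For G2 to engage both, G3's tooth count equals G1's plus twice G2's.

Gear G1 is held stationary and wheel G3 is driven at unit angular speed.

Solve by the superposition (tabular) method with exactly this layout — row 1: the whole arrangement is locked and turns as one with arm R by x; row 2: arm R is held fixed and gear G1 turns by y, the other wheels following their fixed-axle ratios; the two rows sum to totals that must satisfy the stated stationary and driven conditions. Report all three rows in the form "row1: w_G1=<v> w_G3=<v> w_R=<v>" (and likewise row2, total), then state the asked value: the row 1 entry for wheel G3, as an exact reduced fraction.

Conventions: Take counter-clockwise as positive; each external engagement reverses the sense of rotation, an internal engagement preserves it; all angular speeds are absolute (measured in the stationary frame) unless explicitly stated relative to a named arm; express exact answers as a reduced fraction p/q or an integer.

class = planetary set [G3 = 33+2·18 = 69; Willis about the carrier]
superposition row 1 [locked train]: every member turns x
row 2 (arm held, sun turns y): ω_ring = −(33/69)·y, ω_arm = 0
boundary: total ω_sun = x + y = 0 and total ω_ring = x − (33/69)·y = 1  ⇒  y = -23/34, x = 23/34
row 2 ring = −(33/69)·(-23/34) = 11/34
totals (row 1 + row 2): sun 23/34 + (-23/34) = 0, ring 23/34 + 11/34 = 1, arm 23/34 + 0 = 23/34
asked cell (row1, ring) = 23/34

row1: w_G1=23/34 w_G3=23/34 w_R=23/34
row2: w_G1=-23/34 w_G3=11/34 w_R=0
total: w_G1=0 w_G3=1 w_R=23/34
asked value: 23/34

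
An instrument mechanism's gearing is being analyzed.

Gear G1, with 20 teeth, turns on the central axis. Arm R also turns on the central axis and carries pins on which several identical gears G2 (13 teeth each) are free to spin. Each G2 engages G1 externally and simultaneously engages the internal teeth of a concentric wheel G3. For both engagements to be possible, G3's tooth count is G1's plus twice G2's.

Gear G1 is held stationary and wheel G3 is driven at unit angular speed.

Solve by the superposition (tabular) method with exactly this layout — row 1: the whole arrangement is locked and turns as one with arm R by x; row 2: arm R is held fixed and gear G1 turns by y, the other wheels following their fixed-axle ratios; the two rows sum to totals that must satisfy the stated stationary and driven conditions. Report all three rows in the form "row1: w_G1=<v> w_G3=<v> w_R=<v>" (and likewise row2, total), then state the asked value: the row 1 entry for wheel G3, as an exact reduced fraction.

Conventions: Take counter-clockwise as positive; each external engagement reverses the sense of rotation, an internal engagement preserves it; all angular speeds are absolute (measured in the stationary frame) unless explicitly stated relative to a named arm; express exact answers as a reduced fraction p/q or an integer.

planetary set (20T centre, 13T on arm, 46T internal) — Willis relation
superposition row 1 [locked train]: every member turns x
row 2: sun turns y, ring = −(20/46)·y, arm 0
boundary: total ω_sun = x + y = 0 and total ω_ring = x − (20/46)·y = 1  ⇒  y = -23/33, x = 23/33
row 2 ring = −(20/46)·(-23/33) = 10/33
totals (row 1 + row 2): sun 23/33 + (-23/33) = 0, ring 23/33 + 10/33 = 1, arm 23/33 + 0 = 23/33
asked cell (row1, ring) = 23/33

row1: w_G1=23/33 w_G3=23/33 w_R=23/33
row2: w_G1=-23/33 w_G3=10/33 w_R=0
total: w_G1=0 w_G3=1 w_R=23/33
asked value: 23/33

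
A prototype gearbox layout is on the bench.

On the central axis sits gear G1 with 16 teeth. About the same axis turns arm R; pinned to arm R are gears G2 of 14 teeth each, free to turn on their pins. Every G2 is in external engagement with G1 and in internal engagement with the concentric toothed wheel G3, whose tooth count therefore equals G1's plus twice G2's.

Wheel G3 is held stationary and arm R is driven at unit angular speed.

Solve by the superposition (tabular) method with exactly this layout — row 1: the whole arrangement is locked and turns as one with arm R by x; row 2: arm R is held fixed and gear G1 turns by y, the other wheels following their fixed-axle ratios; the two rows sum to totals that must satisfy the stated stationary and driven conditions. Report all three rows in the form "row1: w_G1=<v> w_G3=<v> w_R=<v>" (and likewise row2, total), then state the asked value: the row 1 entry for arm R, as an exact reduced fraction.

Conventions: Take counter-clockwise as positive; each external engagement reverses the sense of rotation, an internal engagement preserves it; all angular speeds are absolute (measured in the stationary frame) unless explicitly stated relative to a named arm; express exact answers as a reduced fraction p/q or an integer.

class = planetary set [G3 = 16+2·14 = 44; Willis about the carrier]
row 1 (train locked, turned with arm): all members turn x
row 2 — arm fixed, fixed-axis ratios: sun y, ring −(16/44)·y, arm 0
boundary: total ω_ring = x − (16/44)·y = 0 and total ω_arm = x = 1  ⇒  y = 11/4, x = 1
row 2 ring = −(16/44)·11/4 = -1
totals (row 1 + row 2): sun 1 + 11/4 = 15/4, ring 1 + (-1) = 0, arm 1 + 0 = 1
asked cell (row1, arm) = 1

row1: w_G1=1 w_G3=1 w_R=1
row2: w_G1=11/4 w_G3=-1 w_R=0
total: w_G1=15/4 w_G3=0 w_R=1
asked value: 1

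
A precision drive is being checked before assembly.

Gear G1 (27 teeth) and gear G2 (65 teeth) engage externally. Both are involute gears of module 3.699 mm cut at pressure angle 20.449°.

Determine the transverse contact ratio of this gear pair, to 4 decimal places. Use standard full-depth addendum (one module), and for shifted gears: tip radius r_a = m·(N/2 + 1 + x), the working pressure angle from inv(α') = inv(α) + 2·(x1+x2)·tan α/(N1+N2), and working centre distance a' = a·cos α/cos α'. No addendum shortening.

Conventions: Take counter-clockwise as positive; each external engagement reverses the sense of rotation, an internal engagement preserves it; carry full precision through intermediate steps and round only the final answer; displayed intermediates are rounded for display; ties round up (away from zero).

1.6914

single-mesh involute tooth geometry (27T engaging 65T at module 3.699)
base radii: r_b1 = 46.789679, r_b2 = 112.641819
tip radii: r_a1 = 53.635500, r_a2 = 123.916500
no profile shift: α' = α, a' = a
action lengths: √(r_a1²−r_b1²) = 26.220084, √(r_a2²−r_b2²) = 51.644163
base pitch p_b = π·m·cos α = 10.888453
CR = (26.220084 + 51.644163 − 170.154000·sin 20.44900°)/10.888453 = 1.691420
contact ratio ≈ 1.6914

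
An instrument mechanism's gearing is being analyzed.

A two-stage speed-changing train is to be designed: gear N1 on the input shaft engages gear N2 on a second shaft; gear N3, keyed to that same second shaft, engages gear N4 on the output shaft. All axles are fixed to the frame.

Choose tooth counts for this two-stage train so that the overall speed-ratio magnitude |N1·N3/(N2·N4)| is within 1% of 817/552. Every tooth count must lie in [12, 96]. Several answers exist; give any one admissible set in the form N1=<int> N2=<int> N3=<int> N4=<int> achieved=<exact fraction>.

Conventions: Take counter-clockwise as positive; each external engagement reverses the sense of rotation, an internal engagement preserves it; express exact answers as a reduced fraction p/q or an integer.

N1=19 N2=12 N3=43 N4=46 achieved=817/552

class = fixed-axis compound train [2-stage, 817/552 wanted]
target = 817/552 in lowest terms: an exact hit needs N1·N3 = k·817 and N2·N4 = k·552 for one integer k, every count in [12, 96]; additionally prefer no 1:1 stage (N1 ≠ N2, N3 ≠ N4)
k = 1: N1·N3 = 817 = 19·43, N2·N4 = 552 = 12·46
achieved = 19·43/(12·46) = 817/552; |achieved − target| = 0 ≤ 817/55200 ✓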